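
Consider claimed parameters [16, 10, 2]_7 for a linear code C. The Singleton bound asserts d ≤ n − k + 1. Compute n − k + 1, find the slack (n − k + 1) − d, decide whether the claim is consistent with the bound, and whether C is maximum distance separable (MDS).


Singleton RHS = n − k + 1 = 7, slack = 5, bound satisfied, not MDS.

Singleton bound: d ≤ n − k + 1.
Here n = 16, k = 10, so n − k + 1 = 7.
Given d = 2, check d ≤ 7: YES.
Slack = (n − k + 1) − d = 5.
The code is NOT MDS (slack = 5 > 0).
Description: the claimed parameters are [16, 10, 2]_7; such a code would be non-MDS.


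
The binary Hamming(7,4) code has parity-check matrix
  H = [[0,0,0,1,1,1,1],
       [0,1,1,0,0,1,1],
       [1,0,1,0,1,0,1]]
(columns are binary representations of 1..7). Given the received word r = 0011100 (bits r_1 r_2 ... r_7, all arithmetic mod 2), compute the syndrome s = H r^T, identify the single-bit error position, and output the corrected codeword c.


s = (0, 1, 0)^T, error position = 2, corrected codeword c = 0111100

Compute s = H r^T mod 2 one row at a time:
  s_1 = 1 + 1 + 0 + 0 = 2 ≡ 0 (mod 2).
  s_2 = 0 + 1 + 0 + 0 = 1 ≡ 1 (mod 2).
  s_3 = 0 + 1 + 1 + 0 = 2 ≡ 0 (mod 2).
s = (0, 1, 0)^T — this equals column 2 of H (binary 010), so error is at position 2.
Correct: flip bit 2 of r = 0011100 to get c = 0111100.


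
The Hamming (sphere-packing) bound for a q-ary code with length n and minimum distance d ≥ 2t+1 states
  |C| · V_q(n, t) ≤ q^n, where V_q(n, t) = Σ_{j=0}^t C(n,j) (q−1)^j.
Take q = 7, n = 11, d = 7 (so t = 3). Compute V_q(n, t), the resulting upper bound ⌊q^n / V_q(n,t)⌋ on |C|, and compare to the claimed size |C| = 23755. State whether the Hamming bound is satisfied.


V_q(n, t) = 37687, q^n = 1977326743, Hamming bound = 52467, |C| = 23755 ≤ bound (satisfied).

Step 1: Compute V_q(n, t) = Σ_{j=0}^3 C(n, j) (q−1)^j.
  j = 0: C(11,0)·(6)^0 = 1·1 = 1.
  j = 1: C(11,1)·(6)^1 = 11·6 = 66.
  j = 2: C(11,2)·(6)^2 = 55·36 = 1980.
  j = 3: C(11,3)·(6)^3 = 165·216 = 35640.
  V_q(n, t) = 1 + 66 + 1980 + 35640 = 37687.
Step 2: q^n = 7^11 = 1977326743.
Step 3: Hamming bound ⌊q^n / V_q(n,t)⌋ = ⌊1977326743/37687⌋ = 52467.
Step 4: Compare |C| = 23755 to 52467: satisfied.
The claimed |C| lies below the Hamming bound.


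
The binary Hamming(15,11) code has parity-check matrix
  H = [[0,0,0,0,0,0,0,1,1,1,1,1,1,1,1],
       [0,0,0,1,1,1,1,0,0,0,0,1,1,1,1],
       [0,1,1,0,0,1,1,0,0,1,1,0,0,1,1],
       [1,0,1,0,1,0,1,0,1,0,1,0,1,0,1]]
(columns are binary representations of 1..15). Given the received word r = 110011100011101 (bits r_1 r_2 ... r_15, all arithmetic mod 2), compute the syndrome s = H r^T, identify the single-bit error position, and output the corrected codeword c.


s = (0, 0, 1, 0)^T, error position = 2, corrected codeword c = 100011100011101

Compute s = H r^T mod 2 one row at a time:
  s_1 = 0 + 0 + 0 + 1 + 1 + 1 + 0 + 1 = 4 ≡ 0 (mod 2).
  s_2 = 0 + 1 + 1 + 1 + 1 + 1 + 0 + 1 = 6 ≡ 0 (mod 2).
  s_3 = 1 + 0 + 1 + 1 + 0 + 1 + 0 + 1 = 5 ≡ 1 (mod 2).
  s_4 = 1 + 0 + 1 + 1 + 0 + 1 + 1 + 1 = 6 ≡ 0 (mod 2).
s = (0, 0, 1, 0)^T — this equals column 2 of H (binary 0010), so error is at position 2.
Correct: flip bit 2 of r = 110011100011101 to get c = 100011100011101.


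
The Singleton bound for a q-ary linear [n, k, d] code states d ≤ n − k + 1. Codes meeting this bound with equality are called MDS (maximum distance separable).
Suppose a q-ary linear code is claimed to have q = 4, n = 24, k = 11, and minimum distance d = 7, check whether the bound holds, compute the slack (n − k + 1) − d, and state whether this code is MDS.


Singleton RHS = n − k + 1 = 14, slack = 7, bound satisfied, not MDS.

Singleton bound: d ≤ n − k + 1.
Here n = 24, k = 11, so n − k + 1 = 14.
Given d = 7, check d ≤ 14: YES.
Slack = (n − k + 1) − d = 7.
The code is NOT MDS (slack = 7 > 0).
Description: the claimed parameters are [24, 11, 7]_4; such a code would be non-MDS.


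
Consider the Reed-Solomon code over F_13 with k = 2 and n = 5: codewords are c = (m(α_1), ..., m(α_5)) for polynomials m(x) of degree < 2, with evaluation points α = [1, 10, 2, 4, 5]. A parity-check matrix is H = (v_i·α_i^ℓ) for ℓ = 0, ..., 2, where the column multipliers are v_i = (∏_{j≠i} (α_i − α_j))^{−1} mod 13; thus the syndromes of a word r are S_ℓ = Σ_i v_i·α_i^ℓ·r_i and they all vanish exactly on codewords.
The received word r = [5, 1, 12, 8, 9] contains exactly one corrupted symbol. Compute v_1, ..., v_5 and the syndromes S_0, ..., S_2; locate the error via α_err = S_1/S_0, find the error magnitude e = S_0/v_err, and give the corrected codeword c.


S = (8, 3, 6), error at position 3, error magnitude e = 6, c = [5, 1, 6, 8, 9].

Step 1: column multipliers v_i = (∏_{j≠i}(α_i − α_j))^{−1} mod 13.
  i = 1 (α = 1): (1−10)(1−2)(1−4)(1−5) = (−9)·(−1)·(−3)·(−4) = 108 ≡ 4, so v_1 = 4^{−1} = 10 (mod 13).
  i = 2 (α = 10): (10−1)(10−2)(10−4)(10−5) = 9·8·6·5 = 2160 ≡ 2, so v_2 = 2^{−1} = 7 (mod 13).
  i = 3 (α = 2): (2−1)(2−10)(2−4)(2−5) = 1·(−8)·(−2)·(−3) = −48 ≡ 4, so v_3 = 4^{−1} = 10 (mod 13).
  i = 4 (α = 4): (4−1)(4−10)(4−2)(4−5) = 3·(−6)·2·(−1) = 36 ≡ 10, so v_4 = 10^{−1} = 4 (mod 13).
  i = 5 (α = 5): (5−1)(5−10)(5−2)(5−4) = 4·(−5)·3·1 = −60 ≡ 5, so v_5 = 5^{−1} = 8 (mod 13).
  v = [10, 7, 10, 4, 8].
Step 2: syndromes of r = [5, 1, 12, 8, 9] (all sums mod 13).
  S_0 = Σ v_i r_i = 10·5 + 7·1 + 10·12 + 4·8 + 8·9 = 281 ≡ 8.
  S_1 = Σ v_i α_i r_i = 10·1·5 + 7·10·1 + 10·2·12 + 4·4·8 + 8·5·9 = 848 ≡ 3.
  α_i^2 mod 13 = [1, 9, 4, 3, 12].
  S_2 = Σ v_i α_i^2 r_i = 10·1·5 + 7·9·1 + 10·4·12 + 4·3·8 + 8·12·9 = 1553 ≡ 6.
  S = (8, 3, 6) ≠ 0, so r is not a codeword (an error is present).
Step 3: locate the error. For a single error e at position i, S_ℓ = v_i·e·α_i^ℓ, so α_err = S_1/S_0.
  S_0^{−1} = 8^{−1} = 5 (mod 13), so α_err = 3·5 = 15 ≡ 2 = α_3. Error position i = 3.
  Consistency check: S_2/S_1 = 6·9 = 54 ≡ 2 = α_err ✓ (single-error assumption holds).
Step 4: error magnitude e = S_0/v_3 = S_0·∏_{j≠3}(α_3 − α_j) = 8·4 = 32 ≡ 6 (mod 13).
Step 5: correct position 3: c_3 = r_3 − e = 12 − 6 ≡ 6 (mod 13). Hence c = [5, 1, 6, 8, 9].
  Check: interpolating c through the α_i gives m(x) = 4 + 1·x (degree < 2) with m(α_i) = c_i for every i, so c is indeed a codeword.


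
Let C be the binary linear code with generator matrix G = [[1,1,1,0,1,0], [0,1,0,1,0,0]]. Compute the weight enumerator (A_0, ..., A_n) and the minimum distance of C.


Weight distribution: A_0 = 1, A_2 = 1, A_4 = 2. Minimum distance d = 2.

Enumerate all 2^2 = 4 messages m ∈ F_2^2.
For each, compute codeword c = mG in F_2^6, then tally its weight.
  m = 00 → c = 000000, weight = 0.
  m = 10 → c = 111010, weight = 4.
  m = 01 → c = 010100, weight = 2.
  m = 11 → c = 101110, weight = 4.
Tally weights:
  weight 0: 1 codewords.
  weight 2: 1 codewords.
  weight 4: 2 codewords.
Minimum distance d = smallest w > 0 with A_w > 0 = 2.
Sanity: Σ A_w = 4 = 2^2 = 4 ✓.


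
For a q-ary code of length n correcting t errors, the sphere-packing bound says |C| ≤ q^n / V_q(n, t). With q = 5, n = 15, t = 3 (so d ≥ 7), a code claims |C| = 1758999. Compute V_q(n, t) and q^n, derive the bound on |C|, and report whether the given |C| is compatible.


V_q(n, t) = 30861, q^n = 30517578125, Hamming bound = 988871, |C| = 1758999 > bound (violated).

Step 1: Compute V_q(n, t) = Σ_{j=0}^3 C(n, j) (q−1)^j.
  j = 0: C(15,0)·(4)^0 = 1·1 = 1.
  j = 1: C(15,1)·(4)^1 = 15·4 = 60.
  j = 2: C(15,2)·(4)^2 = 105·16 = 1680.
  j = 3: C(15,3)·(4)^3 = 455·64 = 29120.
  V_q(n, t) = 1 + 60 + 1680 + 29120 = 30861.
Step 2: q^n = 5^15 = 30517578125.
Step 3: Hamming bound ⌊q^n / V_q(n,t)⌋ = ⌊30517578125/30861⌋ = 988871.
Step 4: Compare |C| = 1758999 to 988871: violated.
The claimed |C| lies above the Hamming bound, so no 5-ary code of length 15 with d ≥ 7 can have 1758999 codewords.


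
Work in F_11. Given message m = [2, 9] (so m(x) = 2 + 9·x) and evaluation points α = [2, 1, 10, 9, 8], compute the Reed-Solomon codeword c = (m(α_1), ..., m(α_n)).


c = [9, 0, 4, 6, 8]

Message polynomial: m(x) = 2 + 9·x (mod 11).
For each evaluation point α_i, compute m(α_i) mod 11:
  α_1 = 2: Horner steps 9 → 9, so m(2) = 9.
  α_2 = 1: Horner steps 9 → 0, so m(1) = 0.
  α_3 = 10: Horner steps 9 → 4, so m(10) = 4.
  α_4 = 9: Horner steps 9 → 6, so m(9) = 6.
  α_5 = 8: Horner steps 9 → 8, so m(8) = 8.
Codeword c = [9, 0, 4, 6, 8] ∈ F_11^5.


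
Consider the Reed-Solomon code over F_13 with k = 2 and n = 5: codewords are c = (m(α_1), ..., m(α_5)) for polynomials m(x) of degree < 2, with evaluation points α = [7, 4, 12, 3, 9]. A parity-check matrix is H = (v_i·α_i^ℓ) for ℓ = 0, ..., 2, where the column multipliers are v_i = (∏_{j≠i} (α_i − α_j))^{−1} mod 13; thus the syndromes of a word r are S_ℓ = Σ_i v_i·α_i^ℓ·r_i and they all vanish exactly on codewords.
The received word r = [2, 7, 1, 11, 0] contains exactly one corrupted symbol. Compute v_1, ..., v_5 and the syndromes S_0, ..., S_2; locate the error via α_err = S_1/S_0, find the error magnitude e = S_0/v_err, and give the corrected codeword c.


S = (11, 12, 6), error at position 1, error magnitude e = 7, c = [8, 7, 1, 11, 0].

Step 1: column multipliers v_i = (∏_{j≠i}(α_i − α_j))^{−1} mod 13.
  i = 1 (α = 7): (7−4)(7−12)(7−3)(7−9) = 3·(−5)·4·(−2) = 120 ≡ 3, so v_1 = 3^{−1} = 9 (mod 13).
  i = 2 (α = 4): (4−7)(4−12)(4−3)(4−9) = (−3)·(−8)·1·(−5) = −120 ≡ 10, so v_2 = 10^{−1} = 4 (mod 13).
  i = 3 (α = 12): (12−7)(12−4)(12−3)(12−9) = 5·8·9·3 = 1080 ≡ 1, so v_3 = 1^{−1} = 1 (mod 13).
  i = 4 (α = 3): (3−7)(3−4)(3−12)(3−9) = (−4)·(−1)·(−9)·(−6) = 216 ≡ 8, so v_4 = 8^{−1} = 5 (mod 13).
  i = 5 (α = 9): (9−7)(9−4)(9−12)(9−3) = 2·5·(−3)·6 = −180 ≡ 2, so v_5 = 2^{−1} = 7 (mod 13).
  v = [9, 4, 1, 5, 7].
Step 2: syndromes of r = [2, 7, 1, 11, 0] (all sums mod 13).
  S_0 = Σ v_i r_i = 9·2 + 4·7 + 1·1 + 5·11 + 7·0 = 102 ≡ 11.
  S_1 = Σ v_i α_i r_i = 9·7·2 + 4·4·7 + 1·12·1 + 5·3·11 + 7·9·0 = 415 ≡ 12.
  α_i^2 mod 13 = [10, 3, 1, 9, 3].
  S_2 = Σ v_i α_i^2 r_i = 9·10·2 + 4·3·7 + 1·1·1 + 5·9·11 + 7·3·0 = 760 ≡ 6.
  S = (11, 12, 6) ≠ 0, so r is not a codeword (an error is present).
Step 3: locate the error. For a single error e at position i, S_ℓ = v_i·e·α_i^ℓ, so α_err = S_1/S_0.
  S_0^{−1} = 11^{−1} = 6 (mod 13), so α_err = 12·6 = 72 ≡ 7 = α_1. Error position i = 1.
  Consistency check: S_2/S_1 = 6·12 = 72 ≡ 7 = α_err ✓ (single-error assumption holds).
Step 4: error magnitude e = S_0/v_1 = S_0·∏_{j≠1}(α_1 − α_j) = 11·3 = 33 ≡ 7 (mod 13).
Step 5: correct position 1: c_1 = r_1 − e = 2 − 7 ≡ 8 (mod 13). Hence c = [8, 7, 1, 11, 0].
  Check: interpolating c through the α_i gives m(x) = 10 + 9·x (degree < 2) with m(α_i) = c_i for every i, so c is indeed a codeword.


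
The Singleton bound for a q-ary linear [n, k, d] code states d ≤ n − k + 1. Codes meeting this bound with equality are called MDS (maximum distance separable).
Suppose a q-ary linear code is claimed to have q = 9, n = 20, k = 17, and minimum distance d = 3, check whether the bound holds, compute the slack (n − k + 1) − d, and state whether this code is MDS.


Singleton RHS = n − k + 1 = 4, slack = 1, bound satisfied, not MDS.

Singleton bound: d ≤ n − k + 1.
Here n = 20, k = 17, so n − k + 1 = 4.
Given d = 3, check d ≤ 4: YES.
Slack = (n − k + 1) − d = 1.
The code is NOT MDS (slack = 1 > 0).
Description: the claimed parameters are [20, 17, 3]_9; such a code would be non-MDS.


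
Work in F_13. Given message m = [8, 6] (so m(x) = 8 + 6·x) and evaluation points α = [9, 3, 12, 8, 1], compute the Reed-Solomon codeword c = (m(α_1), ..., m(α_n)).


c = [10, 0, 2, 4, 1]

Message polynomial: m(x) = 8 + 6·x (mod 13).
For each evaluation point α_i, compute m(α_i) mod 13:
  α_1 = 9: Horner steps 6 → 10, so m(9) = 10.
  α_2 = 3: Horner steps 6 → 0, so m(3) = 0.
  α_3 = 12: Horner steps 6 → 2, so m(12) = 2.
  α_4 = 8: Horner steps 6 → 4, so m(8) = 4.
  α_5 = 1: Horner steps 6 → 1, so m(1) = 1.
Codeword c = [10, 0, 2, 4, 1] ∈ F_13^5.


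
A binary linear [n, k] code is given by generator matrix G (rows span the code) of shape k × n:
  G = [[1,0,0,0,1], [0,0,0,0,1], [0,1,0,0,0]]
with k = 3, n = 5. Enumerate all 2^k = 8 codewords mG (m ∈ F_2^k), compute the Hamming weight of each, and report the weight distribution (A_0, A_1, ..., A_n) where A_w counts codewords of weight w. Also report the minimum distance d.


Weight distribution: A_0 = 1, A_1 = 3, A_2 = 3, A_3 = 1. Minimum distance d = 1.

Enumerate all 2^3 = 8 messages m ∈ F_2^3.
For each, compute codeword c = mG in F_2^5, then tally its weight.
  m = 000 → c = 00000, weight = 0.
  m = 100 → c = 10001, weight = 2.
  m = 010 → c = 00001, weight = 1.
  m = 110 → c = 10000, weight = 1.
  m = 001 → c = 01000, weight = 1.
  m = 101 → c = 11001, weight = 3.
  m = 011 → c = 01001, weight = 2.
  m = 111 → c = 11000, weight = 2.
Tally weights:
  weight 0: 1 codewords.
  weight 1: 3 codewords.
  weight 2: 3 codewords.
  weight 3: 1 codewords.
Minimum distance d = smallest w > 0 with A_w > 0 = 1.
Sanity: Σ A_w = 8 = 2^3 = 8 ✓.


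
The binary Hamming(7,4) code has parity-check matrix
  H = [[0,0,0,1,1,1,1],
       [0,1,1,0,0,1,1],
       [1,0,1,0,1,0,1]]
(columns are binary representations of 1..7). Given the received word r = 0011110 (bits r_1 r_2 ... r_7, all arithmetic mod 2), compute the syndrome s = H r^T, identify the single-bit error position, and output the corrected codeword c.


s = (1, 0, 0)^T, error position = 4, corrected codeword c = 0010110

Compute s = H r^T mod 2 one row at a time:
  s_1 = 1 + 1 + 1 + 0 = 3 ≡ 1 (mod 2).
  s_2 = 0 + 1 + 1 + 0 = 2 ≡ 0 (mod 2).
  s_3 = 0 + 1 + 1 + 0 = 2 ≡ 0 (mod 2).
s = (1, 0, 0)^T — this equals column 4 of H (binary 100), so error is at position 4.
Correct: flip bit 4 of r = 0011110 to get c = 0010110.


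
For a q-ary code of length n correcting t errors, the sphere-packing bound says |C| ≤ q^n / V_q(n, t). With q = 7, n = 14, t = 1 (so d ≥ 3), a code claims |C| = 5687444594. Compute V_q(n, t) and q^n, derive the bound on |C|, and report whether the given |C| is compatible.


V_q(n, t) = 85, q^n = 678223072849, Hamming bound = 7979094974, |C| = 5687444594 ≤ bound (satisfied).

Step 1: Compute V_q(n, t) = Σ_{j=0}^1 C(n, j) (q−1)^j.
  j = 0: C(14,0)·(6)^0 = 1·1 = 1.
  j = 1: C(14,1)·(6)^1 = 14·6 = 84.
  V_q(n, t) = 1 + 84 = 85.
Step 2: q^n = 7^14 = 678223072849.
Step 3: Hamming bound ⌊q^n / V_q(n,t)⌋ = ⌊678223072849/85⌋ = 7979094974.
Step 4: Compare |C| = 5687444594 to 7979094974: satisfied.
The claimed |C| lies below the Hamming bound.


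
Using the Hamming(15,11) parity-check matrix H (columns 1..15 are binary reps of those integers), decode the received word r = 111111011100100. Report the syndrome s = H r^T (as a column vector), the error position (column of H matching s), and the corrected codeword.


s = (0, 0, 0, 1)^T, error position = 1, corrected codeword c = 011111011100100

Compute s = H r^T mod 2 one row at a time:
  s_1 = 1 + 1 + 1 + 0 + 0 + 1 + 0 + 0 = 4 ≡ 0 (mod 2).
  s_2 = 1 + 1 + 1 + 0 + 0 + 1 + 0 + 0 = 4 ≡ 0 (mod 2).
  s_3 = 1 + 1 + 1 + 0 + 1 + 0 + 0 + 0 = 4 ≡ 0 (mod 2).
  s_4 = 1 + 1 + 1 + 0 + 1 + 0 + 1 + 0 = 5 ≡ 1 (mod 2).
s = (0, 0, 0, 1)^T — this equals column 1 of H (binary 0001), so error is at position 1.
Correct: flip bit 1 of r = 111111011100100 to get c = 011111011100100.


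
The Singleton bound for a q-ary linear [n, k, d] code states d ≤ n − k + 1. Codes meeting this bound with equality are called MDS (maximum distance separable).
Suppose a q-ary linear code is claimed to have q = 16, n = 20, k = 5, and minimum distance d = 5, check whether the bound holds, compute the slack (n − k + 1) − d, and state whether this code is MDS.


Singleton RHS = n − k + 1 = 16, slack = 11, bound satisfied, not MDS.

Singleton bound: d ≤ n − k + 1.
Here n = 20, k = 5, so n − k + 1 = 16.
Given d = 5, check d ≤ 16: YES.
Slack = (n − k + 1) − d = 11.
The code is NOT MDS (slack = 11 > 0).
Description: the claimed parameters are [20, 5, 5]_16; such a code would be non-MDS.


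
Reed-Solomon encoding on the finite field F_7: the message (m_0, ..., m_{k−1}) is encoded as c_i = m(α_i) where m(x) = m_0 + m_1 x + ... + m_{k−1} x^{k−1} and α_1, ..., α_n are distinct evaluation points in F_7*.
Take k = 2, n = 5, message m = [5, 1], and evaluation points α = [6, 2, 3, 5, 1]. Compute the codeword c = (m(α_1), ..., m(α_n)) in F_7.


c = [4, 0, 1, 3, 6]

Message polynomial: m(x) = 5 + 1·x (mod 7).
For each evaluation point α_i, compute m(α_i) mod 7:
  α_1 = 6: Horner steps 1 → 4, so m(6) = 4.
  α_2 = 2: Horner steps 1 → 0, so m(2) = 0.
  α_3 = 3: Horner steps 1 → 1, so m(3) = 1.
  α_4 = 5: Horner steps 1 → 3, so m(5) = 3.
  α_5 = 1: Horner steps 1 → 6, so m(1) = 6.
Codeword c = [4, 0, 1, 3, 6] ∈ F_7^5.


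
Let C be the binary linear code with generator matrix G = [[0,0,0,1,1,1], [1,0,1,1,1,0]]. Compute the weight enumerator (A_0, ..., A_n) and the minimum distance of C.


Weight distribution: A_0 = 1, A_3 = 2, A_4 = 1. Minimum distance d = 3.

Enumerate all 2^2 = 4 messages m ∈ F_2^2.
For each, compute codeword c = mG in F_2^6, then tally its weight.
  m = 00 → c = 000000, weight = 0.
  m = 10 → c = 000111, weight = 3.
  m = 01 → c = 101110, weight = 4.
  m = 11 → c = 101001, weight = 3.
Tally weights:
  weight 0: 1 codewords.
  weight 3: 2 codewords.
  weight 4: 1 codewords.
Minimum distance d = smallest w > 0 with A_w > 0 = 3.
Sanity: Σ A_w = 4 = 2^2 = 4 ✓.


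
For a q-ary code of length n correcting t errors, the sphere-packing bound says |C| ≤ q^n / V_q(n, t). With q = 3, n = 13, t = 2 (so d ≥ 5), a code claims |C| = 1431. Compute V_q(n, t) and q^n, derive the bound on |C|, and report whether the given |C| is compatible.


V_q(n, t) = 339, q^n = 1594323, Hamming bound = 4703, |C| = 1431 ≤ bound (satisfied).

Step 1: Compute V_q(n, t) = Σ_{j=0}^2 C(n, j) (q−1)^j.
  j = 0: C(13,0)·(2)^0 = 1·1 = 1.
  j = 1: C(13,1)·(2)^1 = 13·2 = 26.
  j = 2: C(13,2)·(2)^2 = 78·4 = 312.
  V_q(n, t) = 1 + 26 + 312 = 339.
Step 2: q^n = 3^13 = 1594323.
Step 3: Hamming bound ⌊q^n / V_q(n,t)⌋ = ⌊1594323/339⌋ = 4703.
Step 4: Compare |C| = 1431 to 4703: satisfied.
The claimed |C| lies below the Hamming bound.


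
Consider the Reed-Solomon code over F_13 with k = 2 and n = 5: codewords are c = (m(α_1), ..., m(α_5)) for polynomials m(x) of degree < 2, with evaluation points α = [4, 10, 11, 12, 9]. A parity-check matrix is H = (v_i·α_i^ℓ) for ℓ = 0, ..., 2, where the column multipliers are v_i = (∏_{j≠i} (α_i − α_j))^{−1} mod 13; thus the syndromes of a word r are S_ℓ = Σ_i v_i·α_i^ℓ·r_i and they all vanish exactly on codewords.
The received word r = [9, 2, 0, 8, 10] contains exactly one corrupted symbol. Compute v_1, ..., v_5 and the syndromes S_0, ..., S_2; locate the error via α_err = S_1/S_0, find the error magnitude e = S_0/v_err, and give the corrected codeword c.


S = (3, 4, 1), error at position 2, error magnitude e = 10, c = [9, 5, 0, 8, 10].

Step 1: column multipliers v_i = (∏_{j≠i}(α_i − α_j))^{−1} mod 13.
  i = 1 (α = 4): (4−10)(4−11)(4−12)(4−9) = (−6)·(−7)·(−8)·(−5) = 1680 ≡ 3, so v_1 = 3^{−1} = 9 (mod 13).
  i = 2 (α = 10): (10−4)(10−11)(10−12)(10−9) = 6·(−1)·(−2)·1 = 12 ≡ 12, so v_2 = 12^{−1} = 12 (mod 13).
  i = 3 (α = 11): (11−4)(11−10)(11−12)(11−9) = 7·1·(−1)·2 = −14 ≡ 12, so v_3 = 12^{−1} = 12 (mod 13).
  i = 4 (α = 12): (12−4)(12−10)(12−11)(12−9) = 8·2·1·3 = 48 ≡ 9, so v_4 = 9^{−1} = 3 (mod 13).
  i = 5 (α = 9): (9−4)(9−10)(9−11)(9−12) = 5·(−1)·(−2)·(−3) = −30 ≡ 9, so v_5 = 9^{−1} = 3 (mod 13).
  v = [9, 12, 12, 3, 3].
Step 2: syndromes of r = [9, 2, 0, 8, 10] (all sums mod 13).
  S_0 = Σ v_i r_i = 9·9 + 12·2 + 12·0 + 3·8 + 3·10 = 159 ≡ 3.
  S_1 = Σ v_i α_i r_i = 9·4·9 + 12·10·2 + 12·11·0 + 3·12·8 + 3·9·10 = 1122 ≡ 4.
  α_i^2 mod 13 = [3, 9, 4, 1, 3].
  S_2 = Σ v_i α_i^2 r_i = 9·3·9 + 12·9·2 + 12·4·0 + 3·1·8 + 3·3·10 = 573 ≡ 1.
  S = (3, 4, 1) ≠ 0, so r is not a codeword (an error is present).
Step 3: locate the error. For a single error e at position i, S_ℓ = v_i·e·α_i^ℓ, so α_err = S_1/S_0.
  S_0^{−1} = 3^{−1} = 9 (mod 13), so α_err = 4·9 = 36 ≡ 10 = α_2. Error position i = 2.
  Consistency check: S_2/S_1 = 1·10 = 10 ≡ 10 = α_err ✓ (single-error assumption holds).
Step 4: error magnitude e = S_0/v_2 = S_0·∏_{j≠2}(α_2 − α_j) = 3·12 = 36 ≡ 10 (mod 13).
Step 5: correct position 2: c_2 = r_2 − e = 2 − 10 ≡ 5 (mod 13). Hence c = [9, 5, 0, 8, 10].
  Check: interpolating c through the α_i gives m(x) = 3 + 8·x (degree < 2) with m(α_i) = c_i for every i, so c is indeed a codeword.


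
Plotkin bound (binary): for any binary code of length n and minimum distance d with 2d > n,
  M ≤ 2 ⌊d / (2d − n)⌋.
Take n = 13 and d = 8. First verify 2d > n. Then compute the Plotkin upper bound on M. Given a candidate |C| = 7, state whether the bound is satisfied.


Plotkin bound M ≤ 4; given |C| = 7 > bound (violated).

Check applicability: 2d = 16, n = 13.
2d − n = 3 > 0, so Plotkin applies.
Compute d/(2d−n) = 8/3 ≈ 2.6667.
⌊d/(2d−n)⌋ = 2.
Plotkin bound: M ≤ 2·2 = 4.
Given |C| = 7, check: VIOLATED.
This |C| is above the Plotkin bound, so no binary code with n = 13, d = 8 and 7 codewords exists.


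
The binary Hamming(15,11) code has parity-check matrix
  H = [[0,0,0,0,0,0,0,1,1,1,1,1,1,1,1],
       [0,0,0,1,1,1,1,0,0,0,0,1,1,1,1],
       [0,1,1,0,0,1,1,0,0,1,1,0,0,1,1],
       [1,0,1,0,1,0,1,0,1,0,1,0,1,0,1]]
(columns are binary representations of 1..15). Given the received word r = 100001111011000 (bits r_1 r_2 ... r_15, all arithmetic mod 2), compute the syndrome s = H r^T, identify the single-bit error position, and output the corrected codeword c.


s = (0, 1, 1, 0)^T, error position = 6, corrected codeword c = 100000111011000

Compute s = H r^T mod 2 one row at a time:
  s_1 = 1 + 1 + 0 + 1 + 1 + 0 + 0 + 0 = 4 ≡ 0 (mod 2).
  s_2 = 0 + 0 + 1 + 1 + 1 + 0 + 0 + 0 = 3 ≡ 1 (mod 2).
  s_3 = 0 + 0 + 1 + 1 + 0 + 1 + 0 + 0 = 3 ≡ 1 (mod 2).
  s_4 = 1 + 0 + 0 + 1 + 1 + 1 + 0 + 0 = 4 ≡ 0 (mod 2).
s = (0, 1, 1, 0)^T — this equals column 6 of H (binary 0110), so error is at position 6.
Correct: flip bit 6 of r = 100001111011000 to get c = 100000111011000.


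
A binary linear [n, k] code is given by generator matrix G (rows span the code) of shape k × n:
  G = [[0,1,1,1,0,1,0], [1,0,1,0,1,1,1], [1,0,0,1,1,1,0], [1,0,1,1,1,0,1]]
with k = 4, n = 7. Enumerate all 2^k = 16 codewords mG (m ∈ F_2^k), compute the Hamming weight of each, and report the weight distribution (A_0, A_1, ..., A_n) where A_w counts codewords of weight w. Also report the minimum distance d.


Weight distribution: A_0 = 1, A_2 = 3, A_3 = 4, A_4 = 3, A_5 = 4, A_6 = 1. Minimum distance d = 2.

Enumerate all 2^4 = 16 messages m ∈ F_2^4.
For each, compute codeword c = mG in F_2^7, then tally its weight.
  m = 0000 → c = 0000000, weight = 0.
  m = 1000 → c = 0111010, weight = 4.
  m = 0100 → c = 1010111, weight = 5.
  m = 1100 → c = 1101101, weight = 5.
  m = 0010 → c = 1001110, weight = 4.
  m = 1010 → c = 1110100, weight = 4.
  m = 0110 → c = 0011001, weight = 3.
  m = 1110 → c = 0100011, weight = 3.
  m = 0001 → c = 1011101, weight = 5.
  m = 1001 → c = 1100111, weight = 5.
  m = 0101 → c = 0001010, weight = 2.
  m = 1101 → c = 0110000, weight = 2.
  m = 0011 → c = 0010011, weight = 3.
  m = 1011 → c = 0101001, weight = 3.
  m = 0111 → c = 1000100, weight = 2.
  m = 1111 → c = 1111110, weight = 6.
Tally weights:
  weight 0: 1 codewords.
  weight 2: 3 codewords.
  weight 3: 4 codewords.
  weight 4: 3 codewords.
  weight 5: 4 codewords.
  weight 6: 1 codewords.
Minimum distance d = smallest w > 0 with A_w > 0 = 2.
Sanity: Σ A_w = 16 = 2^4 = 16 ✓.


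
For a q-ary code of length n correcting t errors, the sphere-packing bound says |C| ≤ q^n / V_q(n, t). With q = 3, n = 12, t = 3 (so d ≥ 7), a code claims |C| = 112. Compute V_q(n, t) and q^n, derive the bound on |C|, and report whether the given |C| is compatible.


V_q(n, t) = 2049, q^n = 531441, Hamming bound = 259, |C| = 112 ≤ bound (satisfied).

Step 1: Compute V_q(n, t) = Σ_{j=0}^3 C(n, j) (q−1)^j.
  j = 0: C(12,0)·(2)^0 = 1·1 = 1.
  j = 1: C(12,1)·(2)^1 = 12·2 = 24.
  j = 2: C(12,2)·(2)^2 = 66·4 = 264.
  j = 3: C(12,3)·(2)^3 = 220·8 = 1760.
  V_q(n, t) = 1 + 24 + 264 + 1760 = 2049.
Step 2: q^n = 3^12 = 531441.
Step 3: Hamming bound ⌊q^n / V_q(n,t)⌋ = ⌊531441/2049⌋ = 259.
Step 4: Compare |C| = 112 to 259: satisfied.
The claimed |C| lies below the Hamming bound.


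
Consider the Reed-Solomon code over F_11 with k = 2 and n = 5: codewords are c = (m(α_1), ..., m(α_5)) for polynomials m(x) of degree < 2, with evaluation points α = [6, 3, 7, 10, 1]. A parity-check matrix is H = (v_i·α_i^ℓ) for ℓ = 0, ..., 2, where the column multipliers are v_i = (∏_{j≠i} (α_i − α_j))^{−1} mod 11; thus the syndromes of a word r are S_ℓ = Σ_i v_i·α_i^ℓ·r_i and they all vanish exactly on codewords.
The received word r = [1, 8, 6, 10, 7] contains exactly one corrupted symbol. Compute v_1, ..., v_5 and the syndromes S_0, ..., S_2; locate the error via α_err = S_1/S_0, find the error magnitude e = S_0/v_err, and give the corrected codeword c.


S = (9, 9, 9), error at position 5, error magnitude e = 9, c = [1, 8, 6, 10, 9].

Step 1: column multipliers v_i = (∏_{j≠i}(α_i − α_j))^{−1} mod 11.
  i = 1 (α = 6): (6−3)(6−7)(6−10)(6−1) = 3·(−1)·(−4)·5 = 60 ≡ 5, so v_1 = 5^{−1} = 9 (mod 11).
  i = 2 (α = 3): (3−6)(3−7)(3−10)(3−1) = (−3)·(−4)·(−7)·2 = −168 ≡ 8, so v_2 = 8^{−1} = 7 (mod 11).
  i = 3 (α = 7): (7−6)(7−3)(7−10)(7−1) = 1·4·(−3)·6 = −72 ≡ 5, so v_3 = 5^{−1} = 9 (mod 11).
  i = 4 (α = 10): (10−6)(10−3)(10−7)(10−1) = 4·7·3·9 = 756 ≡ 8, so v_4 = 8^{−1} = 7 (mod 11).
  i = 5 (α = 1): (1−6)(1−3)(1−7)(1−10) = (−5)·(−2)·(−6)·(−9) = 540 ≡ 1, so v_5 = 1^{−1} = 1 (mod 11).
  v = [9, 7, 9, 7, 1].
Step 2: syndromes of r = [1, 8, 6, 10, 7] (all sums mod 11).
  S_0 = Σ v_i r_i = 9·1 + 7·8 + 9·6 + 7·10 + 1·7 = 196 ≡ 9.
  S_1 = Σ v_i α_i r_i = 9·6·1 + 7·3·8 + 9·7·6 + 7·10·10 + 1·1·7 = 1307 ≡ 9.
  α_i^2 mod 11 = [3, 9, 5, 1, 1].
  S_2 = Σ v_i α_i^2 r_i = 9·3·1 + 7·9·8 + 9·5·6 + 7·1·10 + 1·1·7 = 878 ≡ 9.
  S = (9, 9, 9) ≠ 0, so r is not a codeword (an error is present).
Step 3: locate the error. For a single error e at position i, S_ℓ = v_i·e·α_i^ℓ, so α_err = S_1/S_0.
  S_0^{−1} = 9^{−1} = 5 (mod 11), so α_err = 9·5 = 45 ≡ 1 = α_5. Error position i = 5.
  Consistency check: S_2/S_1 = 9·5 = 45 ≡ 1 = α_err ✓ (single-error assumption holds).
Step 4: error magnitude e = S_0/v_5 = S_0·∏_{j≠5}(α_5 − α_j) = 9·1 = 9 ≡ 9 (mod 11).
Step 5: correct position 5: c_5 = r_5 − e = 7 − 9 ≡ 9 (mod 11). Hence c = [1, 8, 6, 10, 9].
  Check: interpolating c through the α_i gives m(x) = 4 + 5·x (degree < 2) with m(α_i) = c_i for every i, so c is indeed a codeword.


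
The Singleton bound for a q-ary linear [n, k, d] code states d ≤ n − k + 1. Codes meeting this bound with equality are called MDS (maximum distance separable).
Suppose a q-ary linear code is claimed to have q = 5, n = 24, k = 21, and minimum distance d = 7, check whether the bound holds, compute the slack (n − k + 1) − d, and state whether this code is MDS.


Singleton RHS = n − k + 1 = 4, slack = -3, bound violated (no such code; not MDS).

Singleton bound: d ≤ n − k + 1.
Here n = 24, k = 21, so n − k + 1 = 4.
Given d = 7, check d ≤ 4: NO.
Slack = (n − k + 1) − d = -3.
The slack is negative: d = 7 exceeds n − k + 1 = 4 by 3, so the Singleton bound is violated and no linear [24, 21, 7]_5 code can exist. In particular it is not MDS (MDS requires d = n − k + 1 exactly).
Description: the claimed parameters are [24, 21, 7]_5; such a code would be impossible (violates the Singleton bound).


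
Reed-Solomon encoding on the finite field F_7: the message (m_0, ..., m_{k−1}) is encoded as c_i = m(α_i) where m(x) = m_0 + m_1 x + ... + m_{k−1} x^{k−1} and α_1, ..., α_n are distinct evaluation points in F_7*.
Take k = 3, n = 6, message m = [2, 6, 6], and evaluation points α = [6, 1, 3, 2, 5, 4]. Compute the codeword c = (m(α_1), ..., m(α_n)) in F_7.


c = [2, 0, 4, 3, 0, 3]

Message polynomial: m(x) = 2 + 6·x + 6·x^2 (mod 7).
For each evaluation point α_i, compute m(α_i) mod 7:
  α_1 = 6: Horner steps 6 → 0 → 2, so m(6) = 2.
  α_2 = 1: Horner steps 6 → 5 → 0, so m(1) = 0.
  α_3 = 3: Horner steps 6 → 3 → 4, so m(3) = 4.
  α_4 = 2: Horner steps 6 → 4 → 3, so m(2) = 3.
  α_5 = 5: Horner steps 6 → 1 → 0, so m(5) = 0.
  α_6 = 4: Horner steps 6 → 2 → 3, so m(4) = 3.
Codeword c = [2, 0, 4, 3, 0, 3] ∈ F_7^6.


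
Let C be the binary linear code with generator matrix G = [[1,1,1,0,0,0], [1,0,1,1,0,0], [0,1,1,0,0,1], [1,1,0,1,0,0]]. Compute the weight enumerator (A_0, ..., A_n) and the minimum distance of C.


Weight distribution: A_0 = 1, A_1 = 2, A_2 = 4, A_3 = 6, A_4 = 3. Minimum distance d = 1.

Enumerate all 2^4 = 16 messages m ∈ F_2^4.
For each, compute codeword c = mG in F_2^6, then tally its weight.
  m = 0000 → c = 000000, weight = 0.
  m = 1000 → c = 111000, weight = 3.
  m = 0100 → c = 101100, weight = 3.
  m = 1100 → c = 010100, weight = 2.
  m = 0010 → c = 011001, weight = 3.
  m = 1010 → c = 100001, weight = 2.
  m = 0110 → c = 110101, weight = 4.
  m = 1110 → c = 001101, weight = 3.
  m = 0001 → c = 110100, weight = 3.
  m = 1001 → c = 001100, weight = 2.
  m = 0101 → c = 011000, weight = 2.
  m = 1101 → c = 100000, weight = 1.
  m = 0011 → c = 101101, weight = 4.
  m = 1011 → c = 010101, weight = 3.
  m = 0111 → c = 000001, weight = 1.
  m = 1111 → c = 111001, weight = 4.
Tally weights:
  weight 0: 1 codewords.
  weight 1: 2 codewords.
  weight 2: 4 codewords.
  weight 3: 6 codewords.
  weight 4: 3 codewords.
Minimum distance d = smallest w > 0 with A_w > 0 = 1.
Sanity: Σ A_w = 16 = 2^4 = 16 ✓.


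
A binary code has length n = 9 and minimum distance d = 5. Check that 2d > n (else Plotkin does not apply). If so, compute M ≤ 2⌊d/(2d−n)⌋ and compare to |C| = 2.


Plotkin bound M ≤ 10; given |C| = 2 ≤ bound (satisfied).

Check applicability: 2d = 10, n = 9.
2d − n = 1 > 0, so Plotkin applies.
Compute d/(2d−n) = 5/1 ≈ 5.0000.
⌊d/(2d−n)⌋ = 5.
Plotkin bound: M ≤ 2·5 = 10.
Given |C| = 2, check: satisfied.
This |C| is below the Plotkin bound.


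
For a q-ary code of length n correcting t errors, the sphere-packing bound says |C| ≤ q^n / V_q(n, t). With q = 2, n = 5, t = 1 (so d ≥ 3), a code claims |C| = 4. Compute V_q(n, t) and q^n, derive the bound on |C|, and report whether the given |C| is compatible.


V_q(n, t) = 6, q^n = 32, Hamming bound = 5, |C| = 4 ≤ bound (satisfied).

Step 1: Compute V_q(n, t) = Σ_{j=0}^1 C(n, j) (q−1)^j.
  j = 0: C(5,0)·(1)^0 = 1·1 = 1.
  j = 1: C(5,1)·(1)^1 = 5·1 = 5.
  V_q(n, t) = 1 + 5 = 6.
Step 2: q^n = 2^5 = 32.
Step 3: Hamming bound ⌊q^n / V_q(n,t)⌋ = ⌊32/6⌋ = 5.
Step 4: Compare |C| = 4 to 5: satisfied.
The claimed |C| lies below the Hamming bound.


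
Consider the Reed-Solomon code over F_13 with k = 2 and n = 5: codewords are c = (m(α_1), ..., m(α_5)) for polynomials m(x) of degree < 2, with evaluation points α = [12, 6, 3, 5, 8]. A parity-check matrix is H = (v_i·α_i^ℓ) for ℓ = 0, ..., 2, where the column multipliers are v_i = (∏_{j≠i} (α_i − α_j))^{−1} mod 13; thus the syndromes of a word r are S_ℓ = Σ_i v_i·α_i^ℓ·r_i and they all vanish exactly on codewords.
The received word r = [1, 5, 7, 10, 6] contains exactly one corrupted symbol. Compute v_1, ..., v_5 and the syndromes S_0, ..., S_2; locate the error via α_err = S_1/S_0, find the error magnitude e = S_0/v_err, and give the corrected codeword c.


S = (5, 1, 8), error at position 5, error magnitude e = 11, c = [1, 5, 7, 10, 8].

Step 1: column multipliers v_i = (∏_{j≠i}(α_i − α_j))^{−1} mod 13.
  i = 1 (α = 12): (12−6)(12−3)(12−5)(12−8) = 6·9·7·4 = 1512 ≡ 4, so v_1 = 4^{−1} = 10 (mod 13).
  i = 2 (α = 6): (6−12)(6−3)(6−5)(6−8) = (−6)·3·1·(−2) = 36 ≡ 10, so v_2 = 10^{−1} = 4 (mod 13).
  i = 3 (α = 3): (3−12)(3−6)(3−5)(3−8) = (−9)·(−3)·(−2)·(−5) = 270 ≡ 10, so v_3 = 10^{−1} = 4 (mod 13).
  i = 4 (α = 5): (5−12)(5−6)(5−3)(5−8) = (−7)·(−1)·2·(−3) = −42 ≡ 10, so v_4 = 10^{−1} = 4 (mod 13).
  i = 5 (α = 8): (8−12)(8−6)(8−3)(8−5) = (−4)·2·5·3 = −120 ≡ 10, so v_5 = 10^{−1} = 4 (mod 13).
  v = [10, 4, 4, 4, 4].
Step 2: syndromes of r = [1, 5, 7, 10, 6] (all sums mod 13).
  S_0 = Σ v_i r_i = 10·1 + 4·5 + 4·7 + 4·10 + 4·6 = 122 ≡ 5.
  S_1 = Σ v_i α_i r_i = 10·12·1 + 4·6·5 + 4·3·7 + 4·5·10 + 4·8·6 = 716 ≡ 1.
  α_i^2 mod 13 = [1, 10, 9, 12, 12].
  S_2 = Σ v_i α_i^2 r_i = 10·1·1 + 4·10·5 + 4·9·7 + 4·12·10 + 4·12·6 = 1230 ≡ 8.
  S = (5, 1, 8) ≠ 0, so r is not a codeword (an error is present).
Step 3: locate the error. For a single error e at position i, S_ℓ = v_i·e·α_i^ℓ, so α_err = S_1/S_0.
  S_0^{−1} = 5^{−1} = 8 (mod 13), so α_err = 1·8 = 8 ≡ 8 = α_5. Error position i = 5.
  Consistency check: S_2/S_1 = 8·1 = 8 ≡ 8 = α_err ✓ (single-error assumption holds).
Step 4: error magnitude e = S_0/v_5 = S_0·∏_{j≠5}(α_5 − α_j) = 5·10 = 50 ≡ 11 (mod 13).
Step 5: correct position 5: c_5 = r_5 − e = 6 − 11 ≡ 8 (mod 13). Hence c = [1, 5, 7, 10, 8].
  Check: interpolating c through the α_i gives m(x) = 9 + 8·x (degree < 2) with m(α_i) = c_i for every i, so c is indeed a codeword.


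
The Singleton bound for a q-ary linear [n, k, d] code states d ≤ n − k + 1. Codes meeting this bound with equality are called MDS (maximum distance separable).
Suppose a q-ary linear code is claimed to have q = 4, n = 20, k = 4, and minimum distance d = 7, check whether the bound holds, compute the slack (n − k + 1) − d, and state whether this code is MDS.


Singleton RHS = n − k + 1 = 17, slack = 10, bound satisfied, not MDS.

Singleton bound: d ≤ n − k + 1.
Here n = 20, k = 4, so n − k + 1 = 17.
Given d = 7, check d ≤ 17: YES.
Slack = (n − k + 1) − d = 10.
The code is NOT MDS (slack = 10 > 0).
Description: the claimed parameters are [20, 4, 7]_4; such a code would be non-MDS.


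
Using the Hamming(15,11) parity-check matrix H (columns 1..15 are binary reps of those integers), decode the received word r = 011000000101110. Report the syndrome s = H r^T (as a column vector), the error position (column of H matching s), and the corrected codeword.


s = (0, 1, 0, 0)^T, error position = 4, corrected codeword c = 011100000101110

Compute s = H r^T mod 2 one row at a time:
  s_1 = 0 + 0 + 1 + 0 + 1 + 1 + 1 + 0 = 4 ≡ 0 (mod 2).
  s_2 = 0 + 0 + 0 + 0 + 1 + 1 + 1 + 0 = 3 ≡ 1 (mod 2).
  s_3 = 1 + 1 + 0 + 0 + 1 + 0 + 1 + 0 = 4 ≡ 0 (mod 2).
  s_4 = 0 + 1 + 0 + 0 + 0 + 0 + 1 + 0 = 2 ≡ 0 (mod 2).
s = (0, 1, 0, 0)^T — this equals column 4 of H (binary 0100), so error is at position 4.
Correct: flip bit 4 of r = 011000000101110 to get c = 011100000101110.


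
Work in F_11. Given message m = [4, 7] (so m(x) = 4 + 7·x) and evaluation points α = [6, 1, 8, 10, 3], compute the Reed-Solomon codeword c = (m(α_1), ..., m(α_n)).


c = [2, 0, 5, 8, 3]

Message polynomial: m(x) = 4 + 7·x (mod 11).
For each evaluation point α_i, compute m(α_i) mod 11:
  α_1 = 6: Horner steps 7 → 2, so m(6) = 2.
  α_2 = 1: Horner steps 7 → 0, so m(1) = 0.
  α_3 = 8: Horner steps 7 → 5, so m(8) = 5.
  α_4 = 10: Horner steps 7 → 8, so m(10) = 8.
  α_5 = 3: Horner steps 7 → 3, so m(3) = 3.
Codeword c = [2, 0, 5, 8, 3] ∈ F_11^5.


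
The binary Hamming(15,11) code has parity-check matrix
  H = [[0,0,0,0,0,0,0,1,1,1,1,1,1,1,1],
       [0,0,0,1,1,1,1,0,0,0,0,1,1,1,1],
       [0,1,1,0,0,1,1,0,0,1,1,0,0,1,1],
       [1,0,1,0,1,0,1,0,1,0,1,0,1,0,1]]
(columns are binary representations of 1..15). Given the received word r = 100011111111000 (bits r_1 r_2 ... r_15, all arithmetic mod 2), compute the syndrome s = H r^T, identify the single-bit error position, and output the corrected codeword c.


s = (1, 0, 0, 1)^T, error position = 9, corrected codeword c = 100011110111000

Compute s = H r^T mod 2 one row at a time:
  s_1 = 1 + 1 + 1 + 1 + 1 + 0 + 0 + 0 = 5 ≡ 1 (mod 2).
  s_2 = 0 + 1 + 1 + 1 + 1 + 0 + 0 + 0 = 4 ≡ 0 (mod 2).
  s_3 = 0 + 0 + 1 + 1 + 1 + 1 + 0 + 0 = 4 ≡ 0 (mod 2).
  s_4 = 1 + 0 + 1 + 1 + 1 + 1 + 0 + 0 = 5 ≡ 1 (mod 2).
s = (1, 0, 0, 1)^T — this equals column 9 of H (binary 1001), so error is at position 9.
Correct: flip bit 9 of r = 100011111111000 to get c = 100011110111000.


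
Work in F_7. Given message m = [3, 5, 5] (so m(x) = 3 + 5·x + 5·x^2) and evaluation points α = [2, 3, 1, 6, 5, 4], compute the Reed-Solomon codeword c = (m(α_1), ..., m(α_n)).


c = [5, 0, 6, 3, 6, 5]

Message polynomial: m(x) = 3 + 5·x + 5·x^2 (mod 7).
For each evaluation point α_i, compute m(α_i) mod 7:
  α_1 = 2: Horner steps 5 → 1 → 5, so m(2) = 5.
  α_2 = 3: Horner steps 5 → 6 → 0, so m(3) = 0.
  α_3 = 1: Horner steps 5 → 3 → 6, so m(1) = 6.
  α_4 = 6: Horner steps 5 → 0 → 3, so m(6) = 3.
  α_5 = 5: Horner steps 5 → 2 → 6, so m(5) = 6.
  α_6 = 4: Horner steps 5 → 4 → 5, so m(4) = 5.
Codeword c = [5, 0, 6, 3, 6, 5] ∈ F_7^6.


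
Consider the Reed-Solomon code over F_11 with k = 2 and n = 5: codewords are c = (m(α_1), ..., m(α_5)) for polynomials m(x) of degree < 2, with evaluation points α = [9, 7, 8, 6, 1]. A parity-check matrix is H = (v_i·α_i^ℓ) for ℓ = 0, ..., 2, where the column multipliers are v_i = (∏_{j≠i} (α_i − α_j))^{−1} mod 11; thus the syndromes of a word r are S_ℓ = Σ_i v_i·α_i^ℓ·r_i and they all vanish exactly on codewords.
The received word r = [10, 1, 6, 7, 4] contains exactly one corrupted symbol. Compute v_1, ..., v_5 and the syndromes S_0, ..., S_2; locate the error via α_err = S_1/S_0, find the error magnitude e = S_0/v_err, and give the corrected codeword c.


S = (8, 6, 10), error at position 1, error magnitude e = 10, c = [0, 1, 6, 7, 4].

Step 1: column multipliers v_i = (∏_{j≠i}(α_i − α_j))^{−1} mod 11.
  i = 1 (α = 9): (9−7)(9−8)(9−6)(9−1) = 2·1·3·8 = 48 ≡ 4, so v_1 = 4^{−1} = 3 (mod 11).
  i = 2 (α = 7): (7−9)(7−8)(7−6)(7−1) = (−2)·(−1)·1·6 = 12 ≡ 1, so v_2 = 1^{−1} = 1 (mod 11).
  i = 3 (α = 8): (8−9)(8−7)(8−6)(8−1) = (−1)·1·2·7 = −14 ≡ 8, so v_3 = 8^{−1} = 7 (mod 11).
  i = 4 (α = 6): (6−9)(6−7)(6−8)(6−1) = (−3)·(−1)·(−2)·5 = −30 ≡ 3, so v_4 = 3^{−1} = 4 (mod 11).
  i = 5 (α = 1): (1−9)(1−7)(1−8)(1−6) = (−8)·(−6)·(−7)·(−5) = 1680 ≡ 8, so v_5 = 8^{−1} = 7 (mod 11).
  v = [3, 1, 7, 4, 7].
Step 2: syndromes of r = [10, 1, 6, 7, 4] (all sums mod 11).
  S_0 = Σ v_i r_i = 3·10 + 1·1 + 7·6 + 4·7 + 7·4 = 129 ≡ 8.
  S_1 = Σ v_i α_i r_i = 3·9·10 + 1·7·1 + 7·8·6 + 4·6·7 + 7·1·4 = 809 ≡ 6.
  α_i^2 mod 11 = [4, 5, 9, 3, 1].
  S_2 = Σ v_i α_i^2 r_i = 3·4·10 + 1·5·1 + 7·9·6 + 4·3·7 + 7·1·4 = 615 ≡ 10.
  S = (8, 6, 10) ≠ 0, so r is not a codeword (an error is present).
Step 3: locate the error. For a single error e at position i, S_ℓ = v_i·e·α_i^ℓ, so α_err = S_1/S_0.
  S_0^{−1} = 8^{−1} = 7 (mod 11), so α_err = 6·7 = 42 ≡ 9 = α_1. Error position i = 1.
  Consistency check: S_2/S_1 = 10·2 = 20 ≡ 9 = α_err ✓ (single-error assumption holds).
Step 4: error magnitude e = S_0/v_1 = S_0·∏_{j≠1}(α_1 − α_j) = 8·4 = 32 ≡ 10 (mod 11).
Step 5: correct position 1: c_1 = r_1 − e = 10 − 10 ≡ 0 (mod 11). Hence c = [0, 1, 6, 7, 4].
  Check: interpolating c through the α_i gives m(x) = 10 + 5·x (degree < 2) with m(α_i) = c_i for every i, so c is indeed a codeword.
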